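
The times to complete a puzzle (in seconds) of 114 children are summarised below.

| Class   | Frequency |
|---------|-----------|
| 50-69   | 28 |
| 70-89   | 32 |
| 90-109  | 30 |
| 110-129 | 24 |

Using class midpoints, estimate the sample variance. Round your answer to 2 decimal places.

Midpoints: 59.5, 79.5, 99.5, 119.5
n = 114, Σfm = 10063, mean = 88.2719
Σfm² = 941108.5
Σf(m − x̄)² = Σfm² − (Σfm)²/n = 941108.5 − 10063²/114 = 52828.0702
Sample variance = 52828.0702 / 113 = 467.5050

467.51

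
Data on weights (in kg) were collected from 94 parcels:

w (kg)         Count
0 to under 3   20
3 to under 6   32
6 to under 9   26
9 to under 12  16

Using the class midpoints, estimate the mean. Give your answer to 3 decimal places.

Midpoints: 1.5, 4.5, 7.5, 10.5
Σfm = 20×1.5 + 32×4.5 + 26×7.5 + 16×10.5 = 537
n = Σf = 94
Mean = 537 / 94 = 5.7128

5.713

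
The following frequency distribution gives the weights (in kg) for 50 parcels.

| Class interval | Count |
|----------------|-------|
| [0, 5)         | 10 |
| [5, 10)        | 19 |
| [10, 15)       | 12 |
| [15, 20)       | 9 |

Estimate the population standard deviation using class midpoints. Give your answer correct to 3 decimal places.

5.000

Midpoints: 2.5, 7.5, 12.5, 17.5
n = 50, Σfm = 475, mean = 9.5000
Σfm² = 5762.5
Σf(m − x̄)² = Σfm² − (Σfm)²/n = 5762.5 − 475²/50 = 1250.0000
Population variance = 1250.0000 / 50 = 25.0000
Standard deviation = √25.0000 = 5.0000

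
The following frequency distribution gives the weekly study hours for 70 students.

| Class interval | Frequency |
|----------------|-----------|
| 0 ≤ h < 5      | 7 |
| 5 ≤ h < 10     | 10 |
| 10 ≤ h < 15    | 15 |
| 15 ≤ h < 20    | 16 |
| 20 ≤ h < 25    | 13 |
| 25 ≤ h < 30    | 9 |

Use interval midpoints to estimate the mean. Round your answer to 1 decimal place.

15.7

Midpoints: 2.5, 7.5, 12.5, 17.5, 22.5, 27.5
Σfm = 7×2.5 + 10×7.5 + 15×12.5 + 16×17.5 + 13×22.5 + 9×27.5 = 1100
n = Σf = 70
Mean = 1100 / 70 = 15.7143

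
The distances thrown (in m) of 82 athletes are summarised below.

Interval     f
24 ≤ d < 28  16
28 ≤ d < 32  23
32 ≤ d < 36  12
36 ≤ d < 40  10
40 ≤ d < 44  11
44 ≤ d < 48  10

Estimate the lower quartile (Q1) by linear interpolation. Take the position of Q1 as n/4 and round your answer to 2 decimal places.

Cumulative frequencies: 16, 39, 51, 61, 72, 82
n = 82; position = n/4 = 20.5.
This falls in the class 28 ≤ d < 32: L = 28, F = 16, f = 23, h = 4.
Lower quartile ≈ 28 + ((20.5 − 16) / 23) × 4 = 28.7826

28.78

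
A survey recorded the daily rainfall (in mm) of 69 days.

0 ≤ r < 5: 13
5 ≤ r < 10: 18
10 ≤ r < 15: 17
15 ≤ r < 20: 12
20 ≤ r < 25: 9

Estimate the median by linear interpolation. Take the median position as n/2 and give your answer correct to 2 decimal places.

Cumulative frequencies: 13, 31, 48, 60, 69
n = 69; position = n/2 = 34.5.
This falls in the class 10 ≤ r < 15: L = 10, F = 31, f = 17, h = 5.
Median ≈ 10 + ((34.5 − 31) / 17) × 5 = 11.0294

11.03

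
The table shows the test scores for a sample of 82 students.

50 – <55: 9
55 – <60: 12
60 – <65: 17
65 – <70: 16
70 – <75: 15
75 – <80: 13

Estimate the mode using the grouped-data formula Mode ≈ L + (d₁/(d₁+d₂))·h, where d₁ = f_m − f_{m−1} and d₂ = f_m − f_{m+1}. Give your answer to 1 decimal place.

64.2

Modal class: 60 – <65 (highest frequency 17).
d₁ = 17 − 12 = 5, d₂ = 17 − 16 = 1
Mode ≈ 60 + (5/(5+1)) × 5 = 60 + 4.1667 = 64.1667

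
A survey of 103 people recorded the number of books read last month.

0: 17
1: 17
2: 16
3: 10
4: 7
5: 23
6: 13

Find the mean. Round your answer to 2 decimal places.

Values: 0, 1, 2, 3, 4, 5, 6
Σfx = 17×0 + 17×1 + 16×2 + 10×3 + 7×4 + 23×5 + 13×6 = 300
n = Σf = 103
Mean = 300 / 103 = 2.9126

2.91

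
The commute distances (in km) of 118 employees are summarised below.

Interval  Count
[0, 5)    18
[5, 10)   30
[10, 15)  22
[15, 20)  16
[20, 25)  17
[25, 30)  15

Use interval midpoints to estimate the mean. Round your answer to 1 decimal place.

13.7

Midpoints: 2.5, 7.5, 12.5, 17.5, 22.5, 27.5
Σfm = 18×2.5 + 30×7.5 + 22×12.5 + 16×17.5 + 17×22.5 + 15×27.5 = 1620
n = Σf = 118
Mean = 1620 / 118 = 13.7288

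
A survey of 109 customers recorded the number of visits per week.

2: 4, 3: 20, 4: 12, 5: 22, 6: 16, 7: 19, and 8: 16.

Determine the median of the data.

Cumulative frequencies: 4, 24, 36, 58, 74, 93, 109
n = 109, so the median is the value in position (n+1)/2 = 55.
Position 55 falls at value 5.

5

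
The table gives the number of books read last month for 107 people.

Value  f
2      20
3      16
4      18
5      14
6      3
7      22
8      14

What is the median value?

4

Cumulative frequencies: 20, 36, 54, 68, 71, 93, 107
n = 107, so the median is the value in position (n+1)/2 = 54.
Position 54 falls at value 4.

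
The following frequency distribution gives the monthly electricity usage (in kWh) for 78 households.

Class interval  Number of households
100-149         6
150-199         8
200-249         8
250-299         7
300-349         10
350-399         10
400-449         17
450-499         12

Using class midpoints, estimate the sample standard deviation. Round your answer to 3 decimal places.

Midpoints: 124.5, 174.5, 224.5, 274.5, 324.5, 374.5, 424.5, 474.5
n = 78, Σfm = 25761, mean = 330.2692
Σfm² = 9487969.5
Σf(m − x̄)² = Σfm² − (Σfm)²/n = 9487969.5 − 25761²/78 = 979903.8462
Sample variance = 979903.8462 / 77 = 12726.0240
Standard deviation = √12726.0240 = 112.8097

112.810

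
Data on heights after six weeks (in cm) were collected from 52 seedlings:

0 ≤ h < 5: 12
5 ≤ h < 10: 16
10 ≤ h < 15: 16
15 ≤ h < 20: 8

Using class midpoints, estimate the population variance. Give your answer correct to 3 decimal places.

Midpoints: 2.5, 7.5, 12.5, 17.5
n = 52, Σfm = 490, mean = 9.4231
Σfm² = 5925
Σf(m − x̄)² = Σfm² − (Σfm)²/n = 5925 − 490²/52 = 1307.6923
Population variance = 1307.6923 / 52 = 25.1479

25.148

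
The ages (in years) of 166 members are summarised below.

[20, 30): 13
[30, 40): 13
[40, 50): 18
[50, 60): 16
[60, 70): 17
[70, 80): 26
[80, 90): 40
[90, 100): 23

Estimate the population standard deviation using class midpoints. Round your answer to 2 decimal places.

Midpoints: 25, 35, 45, 55, 65, 75, 85, 95
n = 166, Σfm = 11110, mean = 66.9277
Σfm² = 823550
Σf(m − x̄)² = Σfm² − (Σfm)²/n = 823550 − 11110²/166 = 79983.1325
Population variance = 79983.1325 / 166 = 481.8261
Standard deviation = √481.8261 = 21.9505

21.95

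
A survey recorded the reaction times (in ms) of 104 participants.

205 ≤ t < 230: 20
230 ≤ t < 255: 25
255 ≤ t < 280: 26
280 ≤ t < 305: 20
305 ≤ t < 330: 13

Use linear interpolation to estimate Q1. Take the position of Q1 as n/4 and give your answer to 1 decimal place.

Cumulative frequencies: 20, 45, 71, 91, 104
n = 104; position = n/4 = 26.
This falls in the class 230 ≤ t < 255: L = 230, F = 20, f = 25, h = 25.
Lower quartile ≈ 230 + ((26 − 20) / 25) × 25 = 236.0000

236.0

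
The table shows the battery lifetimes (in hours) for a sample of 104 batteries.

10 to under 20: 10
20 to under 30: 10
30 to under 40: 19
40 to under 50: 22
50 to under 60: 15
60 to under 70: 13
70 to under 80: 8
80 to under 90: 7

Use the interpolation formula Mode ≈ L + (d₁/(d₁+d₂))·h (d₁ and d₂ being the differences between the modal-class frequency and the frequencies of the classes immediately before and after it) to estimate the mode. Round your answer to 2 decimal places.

Modal class: 40 to under 50 (highest frequency 22).
d₁ = 22 − 19 = 3, d₂ = 22 − 15 = 7
Mode ≈ 40 + (3/(3+7)) × 10 = 40 + 3.0000 = 43.0000

43.00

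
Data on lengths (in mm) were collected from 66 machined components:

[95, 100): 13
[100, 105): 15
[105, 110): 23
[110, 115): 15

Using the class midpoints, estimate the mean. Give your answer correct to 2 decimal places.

105.53

Midpoints: 97.5, 102.5, 107.5, 112.5
Σfm = 13×97.5 + 15×102.5 + 23×107.5 + 15×112.5 = 6965
n = Σf = 66
Mean = 6965 / 66 = 105.5303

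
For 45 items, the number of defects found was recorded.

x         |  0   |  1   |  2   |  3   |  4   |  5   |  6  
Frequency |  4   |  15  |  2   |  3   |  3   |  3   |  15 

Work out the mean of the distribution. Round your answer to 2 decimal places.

Values: 0, 1, 2, 3, 4, 5, 6
Σfx = 4×0 + 15×1 + 2×2 + 3×3 + 3×4 + 3×5 + 15×6 = 145
n = Σf = 45
Mean = 145 / 45 = 3.2222

3.22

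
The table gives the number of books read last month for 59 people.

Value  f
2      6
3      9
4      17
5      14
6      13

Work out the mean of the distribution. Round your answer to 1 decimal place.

Values: 2, 3, 4, 5, 6
Σfx = 6×2 + 9×3 + 17×4 + 14×5 + 13×6 = 255
n = Σf = 59
Mean = 255 / 59 = 4.3220

4.3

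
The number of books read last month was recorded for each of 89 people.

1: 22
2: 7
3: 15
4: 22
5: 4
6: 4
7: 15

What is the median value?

4

Cumulative frequencies: 22, 29, 44, 66, 70, 74, 89
n = 89, so the median is the value in position (n+1)/2 = 45.
Position 45 falls at value 4.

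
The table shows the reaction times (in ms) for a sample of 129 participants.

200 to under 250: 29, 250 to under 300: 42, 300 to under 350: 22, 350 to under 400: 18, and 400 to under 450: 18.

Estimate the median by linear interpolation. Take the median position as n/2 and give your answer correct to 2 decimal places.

Cumulative frequencies: 29, 71, 93, 111, 129
n = 129; position = n/2 = 64.5.
This falls in the class 250 to under 300: L = 250, F = 29, f = 42, h = 50.
Median ≈ 250 + ((64.5 − 29) / 42) × 50 = 292.2619

292.26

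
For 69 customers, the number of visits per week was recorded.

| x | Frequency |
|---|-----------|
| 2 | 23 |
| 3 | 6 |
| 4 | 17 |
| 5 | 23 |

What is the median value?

4

Cumulative frequencies: 23, 29, 46, 69
n = 69, so the median is the value in position (n+1)/2 = 35.
Position 35 falls at value 4.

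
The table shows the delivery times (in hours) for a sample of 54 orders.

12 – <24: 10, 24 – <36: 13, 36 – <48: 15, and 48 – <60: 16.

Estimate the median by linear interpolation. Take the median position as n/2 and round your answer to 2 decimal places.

Cumulative frequencies: 10, 23, 38, 54
n = 54; position = n/2 = 27.
This falls in the class 36 – <48: L = 36, F = 23, f = 15, h = 12.
Median ≈ 36 + ((27 − 23) / 15) × 12 = 39.2000

39.20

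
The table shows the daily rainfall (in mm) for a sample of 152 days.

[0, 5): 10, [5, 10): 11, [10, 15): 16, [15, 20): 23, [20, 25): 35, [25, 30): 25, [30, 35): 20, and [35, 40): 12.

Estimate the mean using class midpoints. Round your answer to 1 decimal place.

Midpoints: 2.5, 7.5, 12.5, 17.5, 22.5, 27.5, 32.5, 37.5
Σfm = 10×2.5 + 11×7.5 + 16×12.5 + 23×17.5 + 35×22.5 + 25×27.5 + 20×32.5 + 12×37.5 = 3285
n = Σf = 152
Mean = 3285 / 152 = 21.6118

21.6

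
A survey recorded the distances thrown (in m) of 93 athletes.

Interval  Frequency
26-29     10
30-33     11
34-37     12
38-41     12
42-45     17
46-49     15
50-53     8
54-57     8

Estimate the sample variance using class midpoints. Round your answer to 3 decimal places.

Midpoints: 27.5, 31.5, 35.5, 39.5, 43.5, 47.5, 51.5, 55.5
n = 93, Σfm = 3829.5, mean = 41.1774
Σfm² = 164195.25
Σf(m − x̄)² = Σfm² − (Σfm)²/n = 164195.25 − 3829.5²/93 = 6506.3226
Sample variance = 6506.3226 / 92 = 70.7209

70.721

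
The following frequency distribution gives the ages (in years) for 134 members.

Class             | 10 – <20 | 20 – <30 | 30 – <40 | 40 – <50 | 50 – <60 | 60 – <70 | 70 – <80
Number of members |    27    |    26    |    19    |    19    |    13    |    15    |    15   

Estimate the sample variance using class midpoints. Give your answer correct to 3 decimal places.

Midpoints: 15, 25, 35, 45, 55, 65, 75
n = 134, Σfm = 5390, mean = 40.2239
Σfm² = 271150
Σf(m − x̄)² = Σfm² − (Σfm)²/n = 271150 − 5390²/134 = 54343.2836
Sample variance = 54343.2836 / 133 = 408.5961

408.596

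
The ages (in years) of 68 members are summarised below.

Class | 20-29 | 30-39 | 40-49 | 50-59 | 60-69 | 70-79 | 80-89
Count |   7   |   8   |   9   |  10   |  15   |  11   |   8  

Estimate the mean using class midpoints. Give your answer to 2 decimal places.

Midpoints: 24.5, 34.5, 44.5, 54.5, 64.5, 74.5, 84.5
Σfm = 7×24.5 + 8×34.5 + 9×44.5 + 10×54.5 + 15×64.5 + 11×74.5 + 8×84.5 = 3856
n = Σf = 68
Mean = 3856 / 68 = 56.7059

56.71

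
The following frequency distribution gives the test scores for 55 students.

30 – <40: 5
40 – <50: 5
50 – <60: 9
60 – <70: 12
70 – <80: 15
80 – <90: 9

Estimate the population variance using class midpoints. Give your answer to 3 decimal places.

227.240

Midpoints: 35, 45, 55, 65, 75, 85
n = 55, Σfm = 3565, mean = 64.8182
Σfm² = 243575
Σf(m − x̄)² = Σfm² − (Σfm)²/n = 243575 − 3565²/55 = 12498.1818
Population variance = 12498.1818 / 55 = 227.2397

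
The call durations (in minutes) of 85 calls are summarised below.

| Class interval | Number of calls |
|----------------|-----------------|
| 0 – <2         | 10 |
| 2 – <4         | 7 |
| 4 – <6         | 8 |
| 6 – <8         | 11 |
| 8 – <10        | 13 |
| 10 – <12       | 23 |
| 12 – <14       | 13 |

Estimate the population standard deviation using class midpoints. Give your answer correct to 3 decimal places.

3.899

Midpoints: 1, 3, 5, 7, 9, 11, 13
n = 85, Σfm = 687, mean = 8.0824
Σfm² = 6845
Σf(m − x̄)² = Σfm² − (Σfm)²/n = 6845 − 687²/85 = 1292.4235
Population variance = 1292.4235 / 85 = 15.2050
Standard deviation = √15.2050 = 3.8994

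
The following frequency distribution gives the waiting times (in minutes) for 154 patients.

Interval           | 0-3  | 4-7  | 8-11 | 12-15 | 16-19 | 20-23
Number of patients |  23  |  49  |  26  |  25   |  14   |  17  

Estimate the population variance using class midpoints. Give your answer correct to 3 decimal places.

Midpoints: 1.5, 5.5, 9.5, 13.5, 17.5, 21.5
n = 154, Σfm = 1499, mean = 9.7338
Σfm² = 20582.5
Σf(m − x̄)² = Σfm² − (Σfm)²/n = 20582.5 − 1499²/154 = 5991.5844
Population variance = 5991.5844 / 154 = 38.9064

38.906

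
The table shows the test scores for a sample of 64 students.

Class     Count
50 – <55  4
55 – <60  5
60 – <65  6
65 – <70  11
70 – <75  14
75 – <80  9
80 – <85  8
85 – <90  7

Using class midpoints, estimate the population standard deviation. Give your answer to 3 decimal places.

9.823

Midpoints: 52.5, 57.5, 62.5, 67.5, 72.5, 77.5, 82.5, 87.5
n = 64, Σfm = 4600, mean = 71.8750
Σfm² = 336800
Σf(m − x̄)² = Σfm² − (Σfm)²/n = 336800 − 4600²/64 = 6175.0000
Population variance = 6175.0000 / 64 = 96.4844
Standard deviation = √96.4844 = 9.8226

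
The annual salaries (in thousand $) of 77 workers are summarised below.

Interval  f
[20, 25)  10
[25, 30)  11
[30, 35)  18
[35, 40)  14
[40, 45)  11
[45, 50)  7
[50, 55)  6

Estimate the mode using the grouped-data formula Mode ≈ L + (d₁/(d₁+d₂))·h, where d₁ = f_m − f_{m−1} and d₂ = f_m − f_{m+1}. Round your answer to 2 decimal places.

Modal class: [30, 35) (highest frequency 18).
d₁ = 18 − 11 = 7, d₂ = 18 − 14 = 4
Mode ≈ 30 + (7/(7+4)) × 5 = 30 + 3.1818 = 33.1818

33.18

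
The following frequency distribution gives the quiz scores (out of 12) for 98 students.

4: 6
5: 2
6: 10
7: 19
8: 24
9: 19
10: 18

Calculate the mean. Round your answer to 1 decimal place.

7.9

Values: 4, 5, 6, 7, 8, 9, 10
Σfx = 6×4 + 2×5 + 10×6 + 19×7 + 24×8 + 19×9 + 18×10 = 770
n = Σf = 98
Mean = 770 / 98 = 7.8571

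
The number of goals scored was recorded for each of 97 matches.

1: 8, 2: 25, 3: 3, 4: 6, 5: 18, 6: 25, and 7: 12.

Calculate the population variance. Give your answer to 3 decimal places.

Values: 1, 2, 3, 4, 5, 6, 7
n = 97, Σfx = 415, mean = 4.2784
Σfx² = 2169
Σf(x − x̄)² = Σfx² − (Σfx)²/n = 2169 − 415²/97 = 393.4845
Population variance = 393.4845 / 97 = 4.0565

4.057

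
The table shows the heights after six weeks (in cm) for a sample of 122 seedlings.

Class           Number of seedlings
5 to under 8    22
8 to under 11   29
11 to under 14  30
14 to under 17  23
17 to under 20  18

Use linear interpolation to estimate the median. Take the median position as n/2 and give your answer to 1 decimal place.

Cumulative frequencies: 22, 51, 81, 104, 122
n = 122; position = n/2 = 61.
This falls in the class 11 to under 14: L = 11, F = 51, f = 30, h = 3.
Median ≈ 11 + ((61 − 51) / 30) × 3 = 12.0000

12.0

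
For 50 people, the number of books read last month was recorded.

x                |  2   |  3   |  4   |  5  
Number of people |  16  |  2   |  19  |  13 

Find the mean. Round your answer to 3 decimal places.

3.580

Values: 2, 3, 4, 5
Σfx = 16×2 + 2×3 + 19×4 + 13×5 = 179
n = Σf = 50
Mean = 179 / 50 = 3.5800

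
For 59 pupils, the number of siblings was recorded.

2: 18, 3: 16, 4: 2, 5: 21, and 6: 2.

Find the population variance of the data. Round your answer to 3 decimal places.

Values: 2, 3, 4, 5, 6
n = 59, Σfx = 209, mean = 3.5424
Σfx² = 845
Σf(x − x̄)² = Σfx² − (Σfx)²/n = 845 − 209²/59 = 104.6441
Population variance = 104.6441 / 59 = 1.7736

1.774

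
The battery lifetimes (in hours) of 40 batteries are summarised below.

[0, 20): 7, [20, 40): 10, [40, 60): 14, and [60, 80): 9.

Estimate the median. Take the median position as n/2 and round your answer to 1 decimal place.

44.3

Cumulative frequencies: 7, 17, 31, 40
n = 40; position = n/2 = 20.
This falls in the class [40, 60): L = 40, F = 17, f = 14, h = 20.
Median ≈ 40 + ((20 − 17) / 14) × 20 = 44.2857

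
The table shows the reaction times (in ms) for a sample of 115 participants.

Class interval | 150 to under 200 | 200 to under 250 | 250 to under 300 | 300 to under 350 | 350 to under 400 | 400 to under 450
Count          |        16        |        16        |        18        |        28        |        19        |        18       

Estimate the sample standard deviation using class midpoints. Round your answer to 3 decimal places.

Midpoints: 175, 225, 275, 325, 375, 425
n = 115, Σfm = 35225, mean = 306.3043
Σfm² = 11541875
Σf(m − x̄)² = Σfm² − (Σfm)²/n = 11541875 − 35225²/115 = 752304.3478
Sample variance = 752304.3478 / 114 = 6599.1609
Standard deviation = √6599.1609 = 81.2352

81.235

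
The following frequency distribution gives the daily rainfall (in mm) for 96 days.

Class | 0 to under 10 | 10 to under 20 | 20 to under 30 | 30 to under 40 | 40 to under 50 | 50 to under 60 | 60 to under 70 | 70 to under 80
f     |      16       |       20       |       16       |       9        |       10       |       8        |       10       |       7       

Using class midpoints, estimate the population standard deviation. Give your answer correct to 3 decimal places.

22.357

Midpoints: 5, 15, 25, 35, 45, 55, 65, 75
n = 96, Σfm = 3160, mean = 32.9167
Σfm² = 152000
Σf(m − x̄)² = Σfm² − (Σfm)²/n = 152000 − 3160²/96 = 47983.3333
Population variance = 47983.3333 / 96 = 499.8264
Standard deviation = √499.8264 = 22.3568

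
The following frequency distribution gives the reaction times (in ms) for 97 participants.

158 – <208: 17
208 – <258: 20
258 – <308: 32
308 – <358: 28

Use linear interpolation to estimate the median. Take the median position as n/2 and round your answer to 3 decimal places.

Cumulative frequencies: 17, 37, 69, 97
n = 97; position = n/2 = 48.5.
This falls in the class 258 – <308: L = 258, F = 37, f = 32, h = 50.
Median ≈ 258 + ((48.5 − 37) / 32) × 50 = 275.9688

275.969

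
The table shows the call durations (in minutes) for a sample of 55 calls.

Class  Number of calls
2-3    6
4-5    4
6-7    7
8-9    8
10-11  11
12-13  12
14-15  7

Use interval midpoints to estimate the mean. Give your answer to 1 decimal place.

9.3

Midpoints: 2.5, 4.5, 6.5, 8.5, 10.5, 12.5, 14.5
Σfm = 6×2.5 + 4×4.5 + 7×6.5 + 8×8.5 + 11×10.5 + 12×12.5 + 7×14.5 = 513.5
n = Σf = 55
Mean = 513.5 / 55 = 9.3364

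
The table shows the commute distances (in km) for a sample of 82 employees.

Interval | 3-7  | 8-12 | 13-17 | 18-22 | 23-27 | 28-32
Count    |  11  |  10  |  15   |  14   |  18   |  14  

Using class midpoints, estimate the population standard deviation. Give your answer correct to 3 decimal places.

Midpoints: 5, 10, 15, 20, 25, 30
n = 82, Σfm = 1530, mean = 18.6585
Σfm² = 34100
Σf(m − x̄)² = Σfm² − (Σfm)²/n = 34100 − 1530²/82 = 5552.4390
Population variance = 5552.4390 / 82 = 67.7127
Standard deviation = √67.7127 = 8.2288

8.229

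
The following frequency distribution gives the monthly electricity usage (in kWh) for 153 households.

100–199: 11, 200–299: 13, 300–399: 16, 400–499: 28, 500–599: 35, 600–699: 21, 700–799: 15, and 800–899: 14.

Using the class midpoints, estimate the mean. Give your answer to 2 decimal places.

516.82

Midpoints: 149.5, 249.5, 349.5, 449.5, 549.5, 649.5, 749.5, 849.5
Σfm = 11×149.5 + 13×249.5 + 16×349.5 + 28×449.5 + 35×549.5 + 21×649.5 + 15×749.5 + 14×849.5 = 79073.5
n = Σf = 153
Mean = 79073.5 / 153 = 516.8203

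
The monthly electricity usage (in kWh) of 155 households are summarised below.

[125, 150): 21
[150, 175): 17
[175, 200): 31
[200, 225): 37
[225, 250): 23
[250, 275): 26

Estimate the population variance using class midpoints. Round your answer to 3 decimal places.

Midpoints: 137.5, 162.5, 187.5, 212.5, 237.5, 262.5
n = 155, Σfm = 31612.5, mean = 203.9516
Σfm² = 6695468.75
Σf(m − x̄)² = Σfm² − (Σfm)²/n = 6695468.75 − 31612.5²/155 = 248048.3871
Population variance = 248048.3871 / 155 = 1600.3122

1600.312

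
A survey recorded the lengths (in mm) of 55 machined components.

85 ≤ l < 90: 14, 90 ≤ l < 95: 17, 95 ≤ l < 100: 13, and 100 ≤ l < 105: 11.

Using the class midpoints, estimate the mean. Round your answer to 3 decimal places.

94.409

Midpoints: 87.5, 92.5, 97.5, 102.5
Σfm = 14×87.5 + 17×92.5 + 13×97.5 + 11×102.5 = 5192.5
n = Σf = 55
Mean = 5192.5 / 55 = 94.4091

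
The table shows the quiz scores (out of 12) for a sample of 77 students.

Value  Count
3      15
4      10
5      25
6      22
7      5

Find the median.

Cumulative frequencies: 15, 25, 50, 72, 77
n = 77, so the median is the value in position (n+1)/2 = 39.
Position 39 falls at value 5.

5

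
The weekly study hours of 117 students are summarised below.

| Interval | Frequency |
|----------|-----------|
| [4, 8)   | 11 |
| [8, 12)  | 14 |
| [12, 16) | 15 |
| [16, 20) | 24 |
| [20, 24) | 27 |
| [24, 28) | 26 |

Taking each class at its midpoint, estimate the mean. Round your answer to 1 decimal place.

Midpoints: 6, 10, 14, 18, 22, 26
Σfm = 11×6 + 14×10 + 15×14 + 24×18 + 27×22 + 26×26 = 2118
n = Σf = 117
Mean = 2118 / 117 = 18.1026

18.1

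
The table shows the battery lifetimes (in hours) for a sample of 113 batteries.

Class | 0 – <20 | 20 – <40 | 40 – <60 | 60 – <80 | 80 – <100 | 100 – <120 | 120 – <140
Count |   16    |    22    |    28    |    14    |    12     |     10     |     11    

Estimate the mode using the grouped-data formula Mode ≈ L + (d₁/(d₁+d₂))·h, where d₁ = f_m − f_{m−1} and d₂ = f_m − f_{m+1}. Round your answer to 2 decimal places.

Modal class: 40 – <60 (highest frequency 28).
d₁ = 28 − 22 = 6, d₂ = 28 − 14 = 14
Mode ≈ 40 + (6/(6+14)) × 20 = 40 + 6.0000 = 46.0000

46.00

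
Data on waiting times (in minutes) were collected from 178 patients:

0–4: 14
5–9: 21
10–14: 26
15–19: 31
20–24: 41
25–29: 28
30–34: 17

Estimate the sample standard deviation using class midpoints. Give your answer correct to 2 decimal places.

Midpoints: 2, 7, 12, 17, 22, 27, 32
n = 178, Σfm = 3216, mean = 18.0674
Σfm² = 71452
Σf(m − x̄)² = Σfm² − (Σfm)²/n = 71452 − 3216²/178 = 13347.1910
Sample variance = 13347.1910 / 177 = 75.4079
Standard deviation = √75.4079 = 8.6838

8.68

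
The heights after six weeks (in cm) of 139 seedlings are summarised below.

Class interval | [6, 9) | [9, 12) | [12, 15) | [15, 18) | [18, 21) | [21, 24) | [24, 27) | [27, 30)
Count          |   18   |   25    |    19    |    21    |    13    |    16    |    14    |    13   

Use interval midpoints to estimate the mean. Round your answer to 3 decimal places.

Midpoints: 7.5, 10.5, 13.5, 16.5, 19.5, 22.5, 25.5, 28.5
Σfm = 18×7.5 + 25×10.5 + 19×13.5 + 21×16.5 + 13×19.5 + 16×22.5 + 14×25.5 + 13×28.5 = 2341.5
n = Σf = 139
Mean = 2341.5 / 139 = 16.8453

16.845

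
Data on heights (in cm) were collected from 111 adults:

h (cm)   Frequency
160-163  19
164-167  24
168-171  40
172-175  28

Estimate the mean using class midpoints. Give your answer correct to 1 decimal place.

168.3

Midpoints: 161.5, 165.5, 169.5, 173.5
Σfm = 19×161.5 + 24×165.5 + 40×169.5 + 28×173.5 = 18678.5
n = Σf = 111
Mean = 18678.5 / 111 = 168.2748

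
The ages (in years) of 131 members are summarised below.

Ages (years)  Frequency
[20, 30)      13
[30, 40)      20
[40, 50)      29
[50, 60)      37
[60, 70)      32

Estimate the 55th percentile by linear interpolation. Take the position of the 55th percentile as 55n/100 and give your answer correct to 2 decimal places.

Cumulative frequencies: 13, 33, 62, 99, 131
n = 131; position = 55n/100 = 72.05.
This falls in the class [50, 60): L = 50, F = 62, f = 37, h = 10.
55th percentile ≈ 50 + ((72.05 − 62) / 37) × 10 = 52.7162

52.72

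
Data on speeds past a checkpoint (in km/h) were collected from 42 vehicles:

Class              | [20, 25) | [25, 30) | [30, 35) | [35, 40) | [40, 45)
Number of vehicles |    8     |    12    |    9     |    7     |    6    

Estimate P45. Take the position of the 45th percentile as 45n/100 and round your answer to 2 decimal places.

29.54

Cumulative frequencies: 8, 20, 29, 36, 42
n = 42; position = 45n/100 = 18.9.
This falls in the class [25, 30): L = 25, F = 8, f = 12, h = 5.
45th percentile ≈ 25 + ((18.9 − 8) / 12) × 5 = 29.5417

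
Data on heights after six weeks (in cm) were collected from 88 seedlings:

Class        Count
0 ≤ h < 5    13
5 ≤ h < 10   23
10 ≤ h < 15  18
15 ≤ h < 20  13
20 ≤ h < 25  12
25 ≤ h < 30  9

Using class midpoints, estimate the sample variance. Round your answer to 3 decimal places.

61.622

Midpoints: 2.5, 7.5, 12.5, 17.5, 22.5, 27.5
n = 88, Σfm = 1175, mean = 13.3523
Σfm² = 21050
Σf(m − x̄)² = Σfm² − (Σfm)²/n = 21050 − 1175²/88 = 5361.0795
Sample variance = 5361.0795 / 87 = 61.6216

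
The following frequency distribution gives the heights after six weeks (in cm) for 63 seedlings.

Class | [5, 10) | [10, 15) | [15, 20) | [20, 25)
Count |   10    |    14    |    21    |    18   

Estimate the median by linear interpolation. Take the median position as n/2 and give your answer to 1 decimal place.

16.8

Cumulative frequencies: 10, 24, 45, 63
n = 63; position = n/2 = 31.5.
This falls in the class [15, 20): L = 15, F = 24, f = 21, h = 5.
Median ≈ 15 + ((31.5 − 24) / 21) × 5 = 16.7857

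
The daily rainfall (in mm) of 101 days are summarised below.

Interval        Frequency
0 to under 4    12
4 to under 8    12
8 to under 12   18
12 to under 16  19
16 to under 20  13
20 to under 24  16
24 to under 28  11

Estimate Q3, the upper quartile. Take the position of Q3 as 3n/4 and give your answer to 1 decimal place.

20.4

Cumulative frequencies: 12, 24, 42, 61, 74, 90, 101
n = 101; position = 3n/4 = 75.75.
This falls in the class 20 to under 24: L = 20, F = 74, f = 16, h = 4.
Upper quartile ≈ 20 + ((75.75 − 74) / 16) × 4 = 20.4375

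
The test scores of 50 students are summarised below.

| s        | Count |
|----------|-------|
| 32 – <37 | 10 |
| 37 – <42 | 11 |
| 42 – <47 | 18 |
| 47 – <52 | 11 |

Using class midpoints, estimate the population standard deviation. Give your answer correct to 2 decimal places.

Midpoints: 34.5, 39.5, 44.5, 49.5
n = 50, Σfm = 2125, mean = 42.5000
Σfm² = 91662.5
Σf(m − x̄)² = Σfm² − (Σfm)²/n = 91662.5 − 2125²/50 = 1350.0000
Population variance = 1350.0000 / 50 = 27.0000
Standard deviation = √27.0000 = 5.1962

5.20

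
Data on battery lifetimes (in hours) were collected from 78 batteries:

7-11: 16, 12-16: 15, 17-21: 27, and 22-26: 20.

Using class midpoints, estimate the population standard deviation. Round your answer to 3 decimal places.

Midpoints: 9, 14, 19, 24
n = 78, Σfm = 1347, mean = 17.2692
Σfm² = 25503
Σf(m − x̄)² = Σfm² − (Σfm)²/n = 25503 − 1347²/78 = 2241.3462
Population variance = 2241.3462 / 78 = 28.7352
Standard deviation = √28.7352 = 5.3605

5.361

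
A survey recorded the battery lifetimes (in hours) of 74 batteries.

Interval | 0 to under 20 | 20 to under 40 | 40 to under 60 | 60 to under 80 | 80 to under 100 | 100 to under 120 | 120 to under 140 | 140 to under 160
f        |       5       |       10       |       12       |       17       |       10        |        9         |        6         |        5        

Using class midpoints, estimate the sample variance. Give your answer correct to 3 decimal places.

1491.077

Midpoints: 10, 30, 50, 70, 90, 110, 130, 150
n = 74, Σfm = 5560, mean = 75.1351
Σfm² = 526600
Σf(m − x̄)² = Σfm² − (Σfm)²/n = 526600 − 5560²/74 = 108848.6486
Sample variance = 108848.6486 / 73 = 1491.0774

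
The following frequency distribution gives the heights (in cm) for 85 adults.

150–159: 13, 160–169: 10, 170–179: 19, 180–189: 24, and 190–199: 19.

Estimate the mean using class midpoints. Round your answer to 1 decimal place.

Midpoints: 154.5, 164.5, 174.5, 184.5, 194.5
Σfm = 13×154.5 + 10×164.5 + 19×174.5 + 24×184.5 + 19×194.5 = 15092.5
n = Σf = 85
Mean = 15092.5 / 85 = 177.5588

177.6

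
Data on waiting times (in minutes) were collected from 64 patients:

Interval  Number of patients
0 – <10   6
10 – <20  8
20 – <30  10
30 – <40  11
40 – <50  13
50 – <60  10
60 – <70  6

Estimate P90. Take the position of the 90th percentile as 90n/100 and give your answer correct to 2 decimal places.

Cumulative frequencies: 6, 14, 24, 35, 48, 58, 64
n = 64; position = 90n/100 = 57.6.
This falls in the class 50 – <60: L = 50, F = 48, f = 10, h = 10.
90th percentile ≈ 50 + ((57.6 − 48) / 10) × 10 = 59.6000

59.60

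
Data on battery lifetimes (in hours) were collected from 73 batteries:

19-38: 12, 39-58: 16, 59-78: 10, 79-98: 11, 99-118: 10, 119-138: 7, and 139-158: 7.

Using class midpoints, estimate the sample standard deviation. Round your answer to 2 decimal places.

Midpoints: 28.5, 48.5, 68.5, 88.5, 108.5, 128.5, 148.5
n = 73, Σfm = 5800.5, mean = 79.4589
Σfm² = 568134.25
Σf(m − x̄)² = Σfm² − (Σfm)²/n = 568134.25 − 5800.5²/73 = 107232.8767
Sample variance = 107232.8767 / 72 = 1489.3455
Standard deviation = √1489.3455 = 38.5920

38.59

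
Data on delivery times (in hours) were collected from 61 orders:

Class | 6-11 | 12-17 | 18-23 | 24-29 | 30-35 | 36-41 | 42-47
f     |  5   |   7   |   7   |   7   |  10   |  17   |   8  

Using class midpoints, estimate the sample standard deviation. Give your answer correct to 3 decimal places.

Midpoints: 8.5, 14.5, 20.5, 26.5, 32.5, 38.5, 44.5
n = 61, Σfm = 1808.5, mean = 29.6475
Σfm² = 61293.25
Σf(m − x̄)² = Σfm² − (Σfm)²/n = 61293.25 − 1808.5²/61 = 7675.6721
Sample variance = 7675.6721 / 60 = 127.9279
Standard deviation = √127.9279 = 11.3105

11.311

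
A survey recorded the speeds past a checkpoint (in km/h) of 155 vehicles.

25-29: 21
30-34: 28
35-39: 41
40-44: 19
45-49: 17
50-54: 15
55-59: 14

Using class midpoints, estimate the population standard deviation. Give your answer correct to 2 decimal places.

Midpoints: 27, 32, 37, 42, 47, 52, 57
n = 155, Σfm = 6155, mean = 39.7097
Σfm² = 257225
Σf(m − x̄)² = Σfm² − (Σfm)²/n = 257225 − 6155²/155 = 12811.9355
Population variance = 12811.9355 / 155 = 82.6576
Standard deviation = √82.6576 = 9.0916

9.09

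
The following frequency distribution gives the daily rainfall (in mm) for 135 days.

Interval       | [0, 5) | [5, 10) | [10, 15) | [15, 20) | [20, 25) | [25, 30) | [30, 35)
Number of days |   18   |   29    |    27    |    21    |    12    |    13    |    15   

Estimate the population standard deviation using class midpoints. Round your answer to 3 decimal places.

9.436

Midpoints: 2.5, 7.5, 12.5, 17.5, 22.5, 27.5, 32.5
n = 135, Σfm = 2082.5, mean = 15.4259
Σfm² = 44143.75
Σf(m − x̄)² = Σfm² − (Σfm)²/n = 44143.75 − 2082.5²/135 = 12019.2593
Population variance = 12019.2593 / 135 = 89.0316
Standard deviation = √89.0316 = 9.4357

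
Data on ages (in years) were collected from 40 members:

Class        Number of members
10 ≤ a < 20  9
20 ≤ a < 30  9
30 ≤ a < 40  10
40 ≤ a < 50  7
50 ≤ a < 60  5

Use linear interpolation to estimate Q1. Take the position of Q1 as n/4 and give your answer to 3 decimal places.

21.111

Cumulative frequencies: 9, 18, 28, 35, 40
n = 40; position = n/4 = 10.
This falls in the class 20 ≤ a < 30: L = 20, F = 9, f = 9, h = 10.
Lower quartile ≈ 20 + ((10 − 9) / 9) × 10 = 21.1111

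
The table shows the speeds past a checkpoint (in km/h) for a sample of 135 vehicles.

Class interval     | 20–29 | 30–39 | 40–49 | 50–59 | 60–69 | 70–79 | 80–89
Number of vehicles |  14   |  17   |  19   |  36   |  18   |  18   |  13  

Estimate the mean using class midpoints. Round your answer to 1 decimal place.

54.4

Midpoints: 24.5, 34.5, 44.5, 54.5, 64.5, 74.5, 84.5
Σfm = 14×24.5 + 17×34.5 + 19×44.5 + 36×54.5 + 18×64.5 + 18×74.5 + 13×84.5 = 7337.5
n = Σf = 135
Mean = 7337.5 / 135 = 54.3519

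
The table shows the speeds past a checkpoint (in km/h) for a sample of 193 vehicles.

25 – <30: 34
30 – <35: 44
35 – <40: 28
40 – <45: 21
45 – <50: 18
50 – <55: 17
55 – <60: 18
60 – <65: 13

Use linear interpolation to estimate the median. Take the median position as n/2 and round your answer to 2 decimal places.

Cumulative frequencies: 34, 78, 106, 127, 145, 162, 180, 193
n = 193; position = n/2 = 96.5.
This falls in the class 35 – <40: L = 35, F = 78, f = 28, h = 5.
Median ≈ 35 + ((96.5 − 78) / 28) × 5 = 38.3036

38.30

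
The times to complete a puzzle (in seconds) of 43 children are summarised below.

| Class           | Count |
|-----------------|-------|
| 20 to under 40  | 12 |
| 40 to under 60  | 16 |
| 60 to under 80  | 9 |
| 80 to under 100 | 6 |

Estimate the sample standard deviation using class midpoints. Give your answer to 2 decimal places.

20.26

Midpoints: 30, 50, 70, 90
n = 43, Σfm = 2330, mean = 54.1860
Σfm² = 143500
Σf(m − x̄)² = Σfm² − (Σfm)²/n = 143500 − 2330²/43 = 17246.5116
Sample variance = 17246.5116 / 42 = 410.6312
Standard deviation = √410.6312 = 20.2640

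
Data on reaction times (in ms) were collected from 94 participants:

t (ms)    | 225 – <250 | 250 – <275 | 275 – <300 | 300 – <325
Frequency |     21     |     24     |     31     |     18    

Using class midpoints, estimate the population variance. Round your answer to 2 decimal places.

Midpoints: 237.5, 262.5, 287.5, 312.5
n = 94, Σfm = 25825, mean = 274.7340
Σfm² = 7158437.5
Σf(m − x̄)² = Σfm² − (Σfm)²/n = 7158437.5 − 25825²/94 = 63430.8511
Population variance = 63430.8511 / 94 = 674.7963

674.80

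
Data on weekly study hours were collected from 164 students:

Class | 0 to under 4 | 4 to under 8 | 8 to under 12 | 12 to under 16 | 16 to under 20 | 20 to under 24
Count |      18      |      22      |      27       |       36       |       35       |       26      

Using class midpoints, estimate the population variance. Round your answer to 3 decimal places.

39.726

Midpoints: 2, 6, 10, 14, 18, 22
n = 164, Σfm = 2144, mean = 13.0732
Σfm² = 34544
Σf(m − x̄)² = Σfm² − (Σfm)²/n = 34544 − 2144²/164 = 6515.1220
Population variance = 6515.1220 / 164 = 39.7264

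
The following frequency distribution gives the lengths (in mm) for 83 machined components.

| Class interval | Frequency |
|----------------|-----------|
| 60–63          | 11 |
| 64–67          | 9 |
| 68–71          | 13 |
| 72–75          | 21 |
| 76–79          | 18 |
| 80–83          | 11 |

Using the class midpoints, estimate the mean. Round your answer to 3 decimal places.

72.343

Midpoints: 61.5, 65.5, 69.5, 73.5, 77.5, 81.5
Σfm = 11×61.5 + 9×65.5 + 13×69.5 + 21×73.5 + 18×77.5 + 11×81.5 = 6004.5
n = Σf = 83
Mean = 6004.5 / 83 = 72.3434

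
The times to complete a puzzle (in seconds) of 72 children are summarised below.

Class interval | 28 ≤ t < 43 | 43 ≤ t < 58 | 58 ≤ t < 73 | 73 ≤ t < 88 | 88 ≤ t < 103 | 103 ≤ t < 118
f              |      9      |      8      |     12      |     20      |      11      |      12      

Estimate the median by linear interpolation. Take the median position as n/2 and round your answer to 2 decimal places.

78.25

Cumulative frequencies: 9, 17, 29, 49, 60, 72
n = 72; position = n/2 = 36.
This falls in the class 73 ≤ t < 88: L = 73, F = 29, f = 20, h = 15.
Median ≈ 73 + ((36 − 29) / 20) × 15 = 78.2500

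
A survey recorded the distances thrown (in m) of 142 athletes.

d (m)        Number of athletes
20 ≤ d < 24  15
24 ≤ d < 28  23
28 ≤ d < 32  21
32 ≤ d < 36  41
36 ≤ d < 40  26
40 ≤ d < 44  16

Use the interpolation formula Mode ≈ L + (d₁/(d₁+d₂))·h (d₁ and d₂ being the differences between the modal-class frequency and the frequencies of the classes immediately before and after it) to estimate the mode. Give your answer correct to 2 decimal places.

34.29

Modal class: 32 ≤ d < 36 (highest frequency 41).
d₁ = 41 − 21 = 20, d₂ = 41 − 26 = 15
Mode ≈ 32 + (20/(20+15)) × 4 = 32 + 2.2857 = 34.2857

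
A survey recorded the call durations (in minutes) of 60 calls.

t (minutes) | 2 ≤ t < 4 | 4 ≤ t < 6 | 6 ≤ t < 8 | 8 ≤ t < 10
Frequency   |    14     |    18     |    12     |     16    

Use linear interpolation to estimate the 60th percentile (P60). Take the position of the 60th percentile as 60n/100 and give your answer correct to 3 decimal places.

Cumulative frequencies: 14, 32, 44, 60
n = 60; position = 60n/100 = 36.
This falls in the class 6 ≤ t < 8: L = 6, F = 32, f = 12, h = 2.
60th percentile ≈ 6 + ((36 − 32) / 12) × 2 = 6.6667

6.667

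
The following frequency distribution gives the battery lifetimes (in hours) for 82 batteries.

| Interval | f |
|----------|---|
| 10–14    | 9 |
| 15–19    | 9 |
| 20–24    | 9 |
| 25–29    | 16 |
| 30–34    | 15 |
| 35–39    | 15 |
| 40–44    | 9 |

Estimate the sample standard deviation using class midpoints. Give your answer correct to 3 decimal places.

Midpoints: 12, 17, 22, 27, 32, 37, 42
n = 82, Σfm = 2304, mean = 28.0976
Σfm² = 71688
Σf(m − x̄)² = Σfm² − (Σfm)²/n = 71688 − 2304²/82 = 6951.2195
Sample variance = 6951.2195 / 81 = 85.8175
Standard deviation = √85.8175 = 9.2638

9.264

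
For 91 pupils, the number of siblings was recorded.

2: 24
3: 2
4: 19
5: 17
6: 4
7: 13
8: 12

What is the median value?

5

Cumulative frequencies: 24, 26, 45, 62, 66, 79, 91
n = 91, so the median is the value in position (n+1)/2 = 46.
Position 46 falls at value 5.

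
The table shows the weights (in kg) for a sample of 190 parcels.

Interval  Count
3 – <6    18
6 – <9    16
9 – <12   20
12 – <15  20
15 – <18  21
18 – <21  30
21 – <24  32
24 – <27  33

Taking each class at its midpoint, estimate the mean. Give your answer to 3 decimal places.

Midpoints: 4.5, 7.5, 10.5, 13.5, 16.5, 19.5, 22.5, 25.5
Σfm = 18×4.5 + 16×7.5 + 20×10.5 + 20×13.5 + 21×16.5 + 30×19.5 + 32×22.5 + 33×25.5 = 3174
n = Σf = 190
Mean = 3174 / 190 = 16.7053

16.705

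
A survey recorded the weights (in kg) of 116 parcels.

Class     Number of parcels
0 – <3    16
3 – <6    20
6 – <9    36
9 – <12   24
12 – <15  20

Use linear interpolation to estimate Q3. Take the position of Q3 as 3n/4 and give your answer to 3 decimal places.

Cumulative frequencies: 16, 36, 72, 96, 116
n = 116; position = 3n/4 = 87.
This falls in the class 9 – <12: L = 9, F = 72, f = 24, h = 3.
Upper quartile ≈ 9 + ((87 − 72) / 24) × 3 = 10.8750

10.875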